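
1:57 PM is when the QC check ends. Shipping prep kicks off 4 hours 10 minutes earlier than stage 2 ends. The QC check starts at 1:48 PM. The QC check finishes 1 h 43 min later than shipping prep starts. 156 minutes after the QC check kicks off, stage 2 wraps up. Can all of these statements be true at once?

Stage 2 ends at 1:48 PM + 156 min = 4:24 PM.
Shipping prep starts at 4:24 PM − 250 min = 12:14 PM.
The QC check ends at 12:14 PM + 103 min = 1:57 PM.
That matches the stated 1:57 PM, so the schedule is consistent.

Yes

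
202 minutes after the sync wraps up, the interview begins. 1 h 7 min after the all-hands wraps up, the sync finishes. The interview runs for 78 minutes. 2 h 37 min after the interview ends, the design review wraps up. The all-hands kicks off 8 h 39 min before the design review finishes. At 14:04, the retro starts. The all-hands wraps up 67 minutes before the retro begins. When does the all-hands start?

12:42

The all-hands ends at 14:04 − 67 min = 12:57.
The sync ends at 12:57 + 67 min = 14:04.
The interview starts at 14:04 + 202 min = 17:26.
The interview ends at 17:26 + 78 min = 18:44.
The design review ends at 18:44 + 157 min = 21:21.
The all-hands starts at 21:21 − 519 min = 12:42.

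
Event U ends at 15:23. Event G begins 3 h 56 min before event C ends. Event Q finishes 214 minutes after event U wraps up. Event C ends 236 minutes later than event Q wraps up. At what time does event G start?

Event Q ends at 15:23 + 214 min = 18:57.
Event C ends at 18:57 + 236 min = 22:53.
Event G starts at 22:53 − 236 min = 18:57.

18:57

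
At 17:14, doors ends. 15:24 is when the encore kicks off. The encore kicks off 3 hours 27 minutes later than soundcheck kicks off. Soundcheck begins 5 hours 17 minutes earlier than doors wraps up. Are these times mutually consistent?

Soundcheck starts at 17:14 − 317 min = 11:57.
The encore starts at 11:57 + 207 min = 15:24.
That matches the stated 15:24, so the schedule is consistent.

Yes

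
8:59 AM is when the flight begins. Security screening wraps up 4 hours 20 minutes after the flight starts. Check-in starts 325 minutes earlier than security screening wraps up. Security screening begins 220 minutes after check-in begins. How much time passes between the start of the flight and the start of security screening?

2 h 35 min

Security screening ends at 8:59 AM + 260 min = 1:19 PM.
Check-in starts at 1:19 PM − 325 min = 7:54 AM.
Security screening starts at 7:54 AM + 220 min = 11:34 AM.
From 8:59 AM to 11:34 AM is 2 h 35 min.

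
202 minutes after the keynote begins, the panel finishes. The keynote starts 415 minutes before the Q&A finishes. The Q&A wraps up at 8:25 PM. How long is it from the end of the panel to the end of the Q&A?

213 minutes

The keynote starts at 8:25 PM − 415 min = 1:30 PM.
The panel ends at 1:30 PM + 202 min = 4:52 PM.
From 4:52 PM to 8:25 PM is 213 minutes.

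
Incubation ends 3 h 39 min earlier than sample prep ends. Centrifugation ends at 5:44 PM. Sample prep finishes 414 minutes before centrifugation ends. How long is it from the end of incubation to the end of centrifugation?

Sample prep ends at 5:44 PM − 414 min = 10:50 AM.
Incubation ends at 10:50 AM − 219 min = 7:11 AM.
From 7:11 AM to 5:44 PM is 633 minutes.

633 minutes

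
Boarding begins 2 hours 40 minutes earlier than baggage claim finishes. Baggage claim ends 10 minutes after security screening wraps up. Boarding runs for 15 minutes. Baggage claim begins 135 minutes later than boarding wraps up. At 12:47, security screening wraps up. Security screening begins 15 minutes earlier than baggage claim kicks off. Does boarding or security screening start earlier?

Baggage claim ends at 12:47 + 10 min = 12:57.
Boarding starts at 12:57 − 160 min = 10:17.
Boarding ends at 10:17 + 15 min = 10:32.
Baggage claim starts at 10:32 + 135 min = 12:47.
Security screening starts at 12:47 − 15 min = 12:32.
Boarding starts at 10:17 and security screening starts at 12:32, so boarding is first.

boarding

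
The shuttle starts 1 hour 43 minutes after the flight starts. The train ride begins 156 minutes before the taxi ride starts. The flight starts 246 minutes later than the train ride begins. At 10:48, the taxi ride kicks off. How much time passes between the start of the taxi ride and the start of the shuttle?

193 minutes

The train ride starts at 10:48 − 156 min = 08:12.
The flight starts at 08:12 + 246 min = 12:18.
The shuttle starts at 12:18 + 103 min = 14:01.
From 10:48 to 14:01 is 193 minutes.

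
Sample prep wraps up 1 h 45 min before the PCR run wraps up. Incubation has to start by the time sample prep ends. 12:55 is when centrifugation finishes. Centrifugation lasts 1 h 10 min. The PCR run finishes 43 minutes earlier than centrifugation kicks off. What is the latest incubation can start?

09:17

Centrifugation starts at 12:55 − 70 min = 11:45.
The PCR run ends at 11:45 − 43 min = 11:02.
Sample prep ends at 11:02 − 105 min = 09:17.
Incubation is bounded by sample prep, so the latest it can start is 09:17.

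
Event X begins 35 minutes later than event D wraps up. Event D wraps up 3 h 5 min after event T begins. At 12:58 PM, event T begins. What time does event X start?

4:38 PM

Event D ends at 12:58 PM + 185 min = 4:03 PM.
Event X starts at 4:03 PM + 35 min = 4:38 PM.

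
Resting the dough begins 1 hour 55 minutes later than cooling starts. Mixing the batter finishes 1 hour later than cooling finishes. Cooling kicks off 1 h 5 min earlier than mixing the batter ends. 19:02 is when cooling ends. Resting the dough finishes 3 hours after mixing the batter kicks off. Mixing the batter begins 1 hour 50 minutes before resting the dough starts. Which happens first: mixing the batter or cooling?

cooling

Mixing the batter ends at 19:02 + 60 min = 20:02.
Cooling starts at 20:02 − 65 min = 18:57.
Resting the dough starts at 18:57 + 115 min = 20:52.
Mixing the batter starts at 20:52 − 110 min = 19:02.
Mixing the batter starts at 19:02 and cooling starts at 18:57, so cooling is first.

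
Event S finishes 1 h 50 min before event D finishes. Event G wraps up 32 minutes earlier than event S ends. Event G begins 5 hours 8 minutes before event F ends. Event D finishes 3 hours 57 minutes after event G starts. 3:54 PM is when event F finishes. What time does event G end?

Event G starts at 3:54 PM − 308 min = 10:46 AM.
Event D ends at 10:46 AM + 237 min = 2:43 PM.
Event S ends at 2:43 PM − 110 min = 12:53 PM.
Event G ends at 12:53 PM − 32 min = 12:21 PM.

12:21 PM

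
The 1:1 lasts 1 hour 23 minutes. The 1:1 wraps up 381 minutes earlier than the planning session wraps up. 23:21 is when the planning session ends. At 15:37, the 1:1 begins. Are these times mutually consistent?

Yes

The 1:1 ends at 23:21 − 381 min = 17:00.
The 1:1 starts at 17:00 − 83 min = 15:37.
That matches the stated 15:37, so the schedule is consistent.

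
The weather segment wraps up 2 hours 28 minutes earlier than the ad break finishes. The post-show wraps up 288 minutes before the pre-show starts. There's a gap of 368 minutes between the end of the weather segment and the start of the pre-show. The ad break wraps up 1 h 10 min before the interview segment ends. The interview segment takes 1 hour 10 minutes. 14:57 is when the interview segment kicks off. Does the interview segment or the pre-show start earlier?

The interview segment ends at 14:57 + 70 min = 16:07.
The ad break ends at 16:07 − 70 min = 14:57.
The weather segment ends at 14:57 − 148 min = 12:29.
The pre-show starts at 12:29 + 368 min = 18:37.
The interview segment starts at 14:57 and the pre-show starts at 18:37, so the interview segment is first.

the interview segment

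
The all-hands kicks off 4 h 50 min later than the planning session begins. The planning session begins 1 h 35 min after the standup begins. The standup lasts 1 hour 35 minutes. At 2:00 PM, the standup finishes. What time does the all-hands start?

6:50 PM

The standup starts at 2:00 PM − 95 min = 12:25 PM.
The planning session starts at 12:25 PM + 95 min = 2:00 PM.
The all-hands starts at 2:00 PM + 290 min = 6:50 PM.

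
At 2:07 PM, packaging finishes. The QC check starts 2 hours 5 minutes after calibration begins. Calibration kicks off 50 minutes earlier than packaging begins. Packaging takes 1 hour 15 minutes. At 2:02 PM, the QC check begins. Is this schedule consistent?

No

Packaging starts at 2:07 PM − 75 min = 12:52 PM.
Calibration starts at 12:52 PM − 50 min = 12:02 PM.
The QC check starts at 12:02 PM + 125 min = 2:07 PM.
But the QC check is also said to start at 2:02 PM — a 5-minute conflict.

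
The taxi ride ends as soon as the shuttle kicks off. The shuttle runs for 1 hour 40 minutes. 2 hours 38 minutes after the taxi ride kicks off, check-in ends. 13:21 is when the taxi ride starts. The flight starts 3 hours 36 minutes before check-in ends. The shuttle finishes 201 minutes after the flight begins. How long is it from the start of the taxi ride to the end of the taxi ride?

43 minutes

Check-in ends at 13:21 + 158 min = 15:59.
The flight starts at 15:59 − 216 min = 12:23.
The shuttle ends at 12:23 + 201 min = 15:44.
The shuttle starts at 15:44 − 100 min = 14:04.
So the taxi ride ends at 14:04.
From 13:21 to 14:04 is 43 minutes.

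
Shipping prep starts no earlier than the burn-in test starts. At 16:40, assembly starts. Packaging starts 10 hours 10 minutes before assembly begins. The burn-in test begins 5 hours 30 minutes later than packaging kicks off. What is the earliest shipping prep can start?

Packaging starts at 16:40 − 610 min = 06:30.
The burn-in test starts at 06:30 + 330 min = 12:00.
Shipping prep is bounded by the burn-in test, so the earliest it can start is 12:00.

12:00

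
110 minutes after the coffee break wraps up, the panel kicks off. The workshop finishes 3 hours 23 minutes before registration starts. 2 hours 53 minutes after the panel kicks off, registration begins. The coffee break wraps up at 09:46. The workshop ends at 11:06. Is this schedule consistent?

The panel starts at 09:46 + 110 min = 11:36.
Registration starts at 11:36 + 173 min = 14:29.
The workshop ends at 14:29 − 203 min = 11:06.
That matches the stated 11:06, so the schedule is consistent.

Yes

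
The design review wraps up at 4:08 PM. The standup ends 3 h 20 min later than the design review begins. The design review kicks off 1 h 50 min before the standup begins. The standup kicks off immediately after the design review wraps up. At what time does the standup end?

The standup starts at 4:08 PM.
The design review starts at 4:08 PM − 110 min = 2:18 PM.
The standup ends at 2:18 PM + 200 min = 5:38 PM.

5:38 PM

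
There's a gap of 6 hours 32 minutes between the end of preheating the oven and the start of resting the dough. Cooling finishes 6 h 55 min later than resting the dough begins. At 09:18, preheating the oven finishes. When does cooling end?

Resting the dough starts at 09:18 + 392 min = 15:50.
Cooling ends at 15:50 + 415 min = 22:45.

22:45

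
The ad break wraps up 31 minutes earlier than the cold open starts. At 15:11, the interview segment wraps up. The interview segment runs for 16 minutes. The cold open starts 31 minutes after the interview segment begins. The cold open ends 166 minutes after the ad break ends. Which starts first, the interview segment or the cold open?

the interview segment

The interview segment starts at 15:11 − 16 min = 14:55.
The cold open starts at 14:55 + 31 min = 15:26.
The interview segment starts at 14:55 and the cold open starts at 15:26, so the interview segment is first.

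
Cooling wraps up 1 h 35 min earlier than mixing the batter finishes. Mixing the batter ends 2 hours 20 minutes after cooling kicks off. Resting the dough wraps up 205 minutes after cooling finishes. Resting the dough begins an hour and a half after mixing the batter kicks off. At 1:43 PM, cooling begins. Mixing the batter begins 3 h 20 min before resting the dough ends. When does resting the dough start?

Mixing the batter ends at 1:43 PM + 140 min = 4:03 PM.
Cooling ends at 4:03 PM − 95 min = 2:28 PM.
Resting the dough ends at 2:28 PM + 205 min = 5:53 PM.
Mixing the batter starts at 5:53 PM − 200 min = 2:33 PM.
Resting the dough starts at 2:33 PM + 90 min = 4:03 PM.

4:03 PM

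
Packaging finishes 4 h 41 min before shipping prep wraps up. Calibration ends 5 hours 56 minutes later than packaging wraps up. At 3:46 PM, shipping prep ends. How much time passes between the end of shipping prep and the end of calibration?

Packaging ends at 3:46 PM − 281 min = 11:05 AM.
Calibration ends at 11:05 AM + 356 min = 5:01 PM.
From 3:46 PM to 5:01 PM is 1 h 15 min.

1 h 15 min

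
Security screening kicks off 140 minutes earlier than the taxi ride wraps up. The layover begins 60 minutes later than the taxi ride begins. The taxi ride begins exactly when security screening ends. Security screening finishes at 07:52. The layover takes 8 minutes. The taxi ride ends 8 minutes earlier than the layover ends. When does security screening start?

06:32

The taxi ride starts at 07:52.
The layover starts at 07:52 + 60 min = 08:52.
The layover ends at 08:52 + 8 min = 09:00.
The taxi ride ends at 09:00 − 8 min = 08:52.
Security screening starts at 08:52 − 140 min = 06:32.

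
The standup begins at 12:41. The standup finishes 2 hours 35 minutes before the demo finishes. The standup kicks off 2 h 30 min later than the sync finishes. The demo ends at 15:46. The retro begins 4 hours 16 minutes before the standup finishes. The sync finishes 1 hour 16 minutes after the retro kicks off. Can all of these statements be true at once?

The standup ends at 15:46 − 155 min = 13:11.
The retro starts at 13:11 − 256 min = 08:55.
The sync ends at 08:55 + 76 min = 10:11.
The standup starts at 10:11 + 150 min = 12:41.
That matches the stated 12:41, so the schedule is consistent.

Yes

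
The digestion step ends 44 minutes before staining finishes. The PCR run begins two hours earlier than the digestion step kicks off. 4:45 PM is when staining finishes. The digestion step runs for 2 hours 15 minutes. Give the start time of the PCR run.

The digestion step ends at 4:45 PM − 44 min = 4:01 PM.
The digestion step starts at 4:01 PM − 135 min = 1:46 PM.
The PCR run starts at 1:46 PM − 120 min = 11:46 AM.

11:46 AM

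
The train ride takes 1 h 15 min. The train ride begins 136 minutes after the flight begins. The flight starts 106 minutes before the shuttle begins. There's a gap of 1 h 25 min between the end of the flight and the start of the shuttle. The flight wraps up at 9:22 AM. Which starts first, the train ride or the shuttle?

the shuttle

The shuttle starts at 9:22 AM + 85 min = 10:47 AM.
The flight starts at 10:47 AM − 106 min = 9:01 AM.
The train ride starts at 9:01 AM + 136 min = 11:17 AM.
The train ride starts at 11:17 AM and the shuttle starts at 10:47 AM, so the shuttle is first.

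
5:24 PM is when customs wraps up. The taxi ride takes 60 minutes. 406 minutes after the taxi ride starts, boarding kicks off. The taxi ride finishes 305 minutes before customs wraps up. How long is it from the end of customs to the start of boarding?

41 minutes

The taxi ride ends at 5:24 PM − 305 min = 12:19 PM.
The taxi ride starts at 12:19 PM − 60 min = 11:19 AM.
Boarding starts at 11:19 AM + 406 min = 6:05 PM.
From 5:24 PM to 6:05 PM is 41 minutes.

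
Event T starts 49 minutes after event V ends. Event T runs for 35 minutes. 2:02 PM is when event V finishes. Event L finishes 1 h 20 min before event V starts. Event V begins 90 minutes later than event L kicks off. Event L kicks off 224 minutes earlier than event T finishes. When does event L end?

Event T starts at 2:02 PM + 49 min = 2:51 PM.
Event T ends at 2:51 PM + 35 min = 3:26 PM.
Event L starts at 3:26 PM − 224 min = 11:42 AM.
Event V starts at 11:42 AM + 90 min = 1:12 PM.
Event L ends at 1:12 PM − 80 min = 11:52 AM.

11:52 AM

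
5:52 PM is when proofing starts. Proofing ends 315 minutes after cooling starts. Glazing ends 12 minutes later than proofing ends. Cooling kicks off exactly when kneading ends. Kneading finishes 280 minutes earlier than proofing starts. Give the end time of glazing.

6:39 PM

Kneading ends at 5:52 PM − 280 min = 1:12 PM.
So cooling starts at 1:12 PM.
Proofing ends at 1:12 PM + 315 min = 6:27 PM.
Glazing ends at 6:27 PM + 12 min = 6:39 PM.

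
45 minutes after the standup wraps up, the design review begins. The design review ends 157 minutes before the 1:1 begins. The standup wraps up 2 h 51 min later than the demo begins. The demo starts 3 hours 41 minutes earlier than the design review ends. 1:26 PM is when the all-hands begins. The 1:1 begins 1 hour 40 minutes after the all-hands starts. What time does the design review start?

12:24 PM

The 1:1 starts at 1:26 PM + 100 min = 3:06 PM.
The design review ends at 3:06 PM − 157 min = 12:29 PM.
The demo starts at 12:29 PM − 221 min = 8:48 AM.
The standup ends at 8:48 AM + 171 min = 11:39 AM.
The design review starts at 11:39 AM + 45 min = 12:24 PM.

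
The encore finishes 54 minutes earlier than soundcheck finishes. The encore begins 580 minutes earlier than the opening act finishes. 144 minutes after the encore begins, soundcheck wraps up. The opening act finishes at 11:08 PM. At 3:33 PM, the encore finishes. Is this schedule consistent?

The encore starts at 11:08 PM − 580 min = 1:28 PM.
Soundcheck ends at 1:28 PM + 144 min = 3:52 PM.
The encore ends at 3:52 PM − 54 min = 2:58 PM.
But the encore is also said to end at 3:33 PM — a 35-minute conflict.

No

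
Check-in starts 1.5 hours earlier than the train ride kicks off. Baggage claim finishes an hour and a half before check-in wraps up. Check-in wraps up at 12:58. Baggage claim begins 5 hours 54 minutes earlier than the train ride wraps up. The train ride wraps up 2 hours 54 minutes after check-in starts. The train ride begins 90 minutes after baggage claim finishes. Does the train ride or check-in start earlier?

check-in

Baggage claim ends at 12:58 − 90 min = 11:28.
The train ride starts at 11:28 + 90 min = 12:58.
Check-in starts at 12:58 − 90 min = 11:28.
The train ride starts at 12:58 and check-in starts at 11:28, so check-in is first.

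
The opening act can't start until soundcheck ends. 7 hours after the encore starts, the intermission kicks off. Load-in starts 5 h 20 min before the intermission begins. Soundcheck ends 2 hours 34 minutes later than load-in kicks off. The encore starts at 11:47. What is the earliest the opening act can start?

The intermission starts at 11:47 + 420 min = 18:47.
Load-in starts at 18:47 − 320 min = 13:27.
Soundcheck ends at 13:27 + 154 min = 16:01.
The opening act is bounded by soundcheck, so the earliest it can start is 16:01.

16:01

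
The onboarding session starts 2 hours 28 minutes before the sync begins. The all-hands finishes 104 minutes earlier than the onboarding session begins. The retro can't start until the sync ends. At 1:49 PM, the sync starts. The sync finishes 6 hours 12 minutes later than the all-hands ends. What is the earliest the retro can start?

3:49 PM

The onboarding session starts at 1:49 PM − 148 min = 11:21 AM.
The all-hands ends at 11:21 AM − 104 min = 9:37 AM.
The sync ends at 9:37 AM + 372 min = 3:49 PM.
The retro is bounded by the sync, so the earliest it can start is 3:49 PM.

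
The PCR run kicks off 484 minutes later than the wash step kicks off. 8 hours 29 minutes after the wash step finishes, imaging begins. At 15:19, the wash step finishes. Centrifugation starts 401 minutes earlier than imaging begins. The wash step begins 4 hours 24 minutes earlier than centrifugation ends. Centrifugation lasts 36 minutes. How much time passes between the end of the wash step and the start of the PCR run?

6 h 4 min

Imaging starts at 15:19 + 509 min = 23:48.
Centrifugation starts at 23:48 − 401 min = 17:07.
Centrifugation ends at 17:07 + 36 min = 17:43.
The wash step starts at 17:43 − 264 min = 13:19.
The PCR run starts at 13:19 + 484 min = 21:23.
From 15:19 to 21:23 is 6 h 4 min.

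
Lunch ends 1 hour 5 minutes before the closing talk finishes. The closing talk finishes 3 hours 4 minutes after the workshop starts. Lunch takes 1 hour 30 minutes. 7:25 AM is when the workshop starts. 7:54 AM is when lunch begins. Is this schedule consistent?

The closing talk ends at 7:25 AM + 184 min = 10:29 AM.
Lunch ends at 10:29 AM − 65 min = 9:24 AM.
Lunch starts at 9:24 AM − 90 min = 7:54 AM.
That matches the stated 7:54 AM, so the schedule is consistent.

Yes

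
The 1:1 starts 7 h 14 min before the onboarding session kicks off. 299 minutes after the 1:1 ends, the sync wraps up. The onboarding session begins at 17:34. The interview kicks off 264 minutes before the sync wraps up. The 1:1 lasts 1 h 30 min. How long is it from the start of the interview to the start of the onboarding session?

5 h 9 min

The 1:1 starts at 17:34 − 434 min = 10:20.
The 1:1 ends at 10:20 + 90 min = 11:50.
The sync ends at 11:50 + 299 min = 16:49.
The interview starts at 16:49 − 264 min = 12:25.
From 12:25 to 17:34 is 5 h 9 min.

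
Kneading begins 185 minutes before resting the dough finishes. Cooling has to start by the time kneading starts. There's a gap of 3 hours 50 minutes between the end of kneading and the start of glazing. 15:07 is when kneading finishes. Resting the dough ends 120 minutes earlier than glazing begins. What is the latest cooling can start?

Glazing starts at 15:07 + 230 min = 18:57.
Resting the dough ends at 18:57 − 120 min = 16:57.
Kneading starts at 16:57 − 185 min = 13:52.
Cooling is bounded by kneading, so the latest it can start is 13:52.

13:52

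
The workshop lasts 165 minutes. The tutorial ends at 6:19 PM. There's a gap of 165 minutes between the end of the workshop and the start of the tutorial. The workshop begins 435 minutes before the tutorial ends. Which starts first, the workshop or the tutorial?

The workshop starts at 6:19 PM − 435 min = 11:04 AM.
The workshop ends at 11:04 AM + 165 min = 1:49 PM.
The tutorial starts at 1:49 PM + 165 min = 4:34 PM.
The workshop starts at 11:04 AM and the tutorial starts at 4:34 PM, so the workshop is first.

the workshop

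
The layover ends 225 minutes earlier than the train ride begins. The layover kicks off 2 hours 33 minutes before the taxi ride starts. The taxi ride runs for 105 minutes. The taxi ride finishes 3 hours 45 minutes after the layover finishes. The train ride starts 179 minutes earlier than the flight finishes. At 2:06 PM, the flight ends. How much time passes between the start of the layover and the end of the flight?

437 minutes

The train ride starts at 2:06 PM − 179 min = 11:07 AM.
The layover ends at 11:07 AM − 225 min = 7:22 AM.
The taxi ride ends at 7:22 AM + 225 min = 11:07 AM.
The taxi ride starts at 11:07 AM − 105 min = 9:22 AM.
The layover starts at 9:22 AM − 153 min = 6:49 AM.
From 6:49 AM to 2:06 PM is 437 minutes.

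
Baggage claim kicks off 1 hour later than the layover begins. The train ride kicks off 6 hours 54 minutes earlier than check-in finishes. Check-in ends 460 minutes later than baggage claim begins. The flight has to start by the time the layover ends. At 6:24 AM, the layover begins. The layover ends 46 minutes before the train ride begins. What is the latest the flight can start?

Baggage claim starts at 6:24 AM + 60 min = 7:24 AM.
Check-in ends at 7:24 AM + 460 min = 3:04 PM.
The train ride starts at 3:04 PM − 414 min = 8:10 AM.
The layover ends at 8:10 AM − 46 min = 7:24 AM.
The flight is bounded by the layover, so the latest it can start is 7:24 AM.

7:24 AM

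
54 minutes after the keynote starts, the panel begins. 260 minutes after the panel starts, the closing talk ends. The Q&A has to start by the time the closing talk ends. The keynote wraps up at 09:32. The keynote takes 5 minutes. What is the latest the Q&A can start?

14:41

The keynote starts at 09:32 − 5 min = 09:27.
The panel starts at 09:27 + 54 min = 10:21.
The closing talk ends at 10:21 + 260 min = 14:41.
The Q&A is bounded by the closing talk, so the latest it can start is 14:41.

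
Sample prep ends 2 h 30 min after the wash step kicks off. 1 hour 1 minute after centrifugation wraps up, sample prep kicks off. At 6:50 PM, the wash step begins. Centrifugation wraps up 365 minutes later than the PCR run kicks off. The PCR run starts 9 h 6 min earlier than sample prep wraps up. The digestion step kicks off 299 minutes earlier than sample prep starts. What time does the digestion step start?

Sample prep ends at 6:50 PM + 150 min = 9:20 PM.
The PCR run starts at 9:20 PM − 546 min = 12:14 PM.
Centrifugation ends at 12:14 PM + 365 min = 6:19 PM.
Sample prep starts at 6:19 PM + 61 min = 7:20 PM.
The digestion step starts at 7:20 PM − 299 min = 2:21 PM.

2:21 PM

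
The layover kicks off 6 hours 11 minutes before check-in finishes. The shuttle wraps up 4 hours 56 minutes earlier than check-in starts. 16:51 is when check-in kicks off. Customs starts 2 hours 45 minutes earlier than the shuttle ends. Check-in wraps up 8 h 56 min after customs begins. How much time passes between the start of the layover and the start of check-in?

The shuttle ends at 16:51 − 296 min = 11:55.
Customs starts at 11:55 − 165 min = 09:10.
Check-in ends at 09:10 + 536 min = 18:06.
The layover starts at 18:06 − 371 min = 11:55.
From 11:55 to 16:51 is 4 h 56 min.

4 h 56 min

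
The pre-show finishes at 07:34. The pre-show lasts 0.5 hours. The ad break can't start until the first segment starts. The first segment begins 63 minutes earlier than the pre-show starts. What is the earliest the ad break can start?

06:01

The pre-show starts at 07:34 − 30 min = 07:04.
The first segment starts at 07:04 − 63 min = 06:01.
The ad break is bounded by the first segment, so the earliest it can start is 06:01.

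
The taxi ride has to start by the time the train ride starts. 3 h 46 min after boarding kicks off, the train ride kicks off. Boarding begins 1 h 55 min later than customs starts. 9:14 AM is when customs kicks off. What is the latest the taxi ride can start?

2:55 PM

Boarding starts at 9:14 AM + 115 min = 11:09 AM.
The train ride starts at 11:09 AM + 226 min = 2:55 PM.
The taxi ride is bounded by the train ride, so the latest it can start is 2:55 PM.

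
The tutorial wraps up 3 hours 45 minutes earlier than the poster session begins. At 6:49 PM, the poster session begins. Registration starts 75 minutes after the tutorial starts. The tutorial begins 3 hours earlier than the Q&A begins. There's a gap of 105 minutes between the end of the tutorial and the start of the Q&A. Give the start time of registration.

The tutorial ends at 6:49 PM − 225 min = 3:04 PM.
The Q&A starts at 3:04 PM + 105 min = 4:49 PM.
The tutorial starts at 4:49 PM − 180 min = 1:49 PM.
Registration starts at 1:49 PM + 75 min = 3:04 PM.

3:04 PM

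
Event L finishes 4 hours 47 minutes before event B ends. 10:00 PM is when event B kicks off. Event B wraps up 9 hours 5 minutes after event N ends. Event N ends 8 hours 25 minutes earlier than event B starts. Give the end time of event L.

Event N ends at 10:00 PM − 505 min = 1:35 PM.
Event B ends at 1:35 PM + 545 min = 10:40 PM.
Event L ends at 10:40 PM − 287 min = 5:53 PM.

5:53 PM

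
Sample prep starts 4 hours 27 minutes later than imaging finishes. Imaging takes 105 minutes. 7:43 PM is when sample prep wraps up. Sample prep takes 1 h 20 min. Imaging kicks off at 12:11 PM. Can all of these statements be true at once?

Imaging ends at 12:11 PM + 105 min = 1:56 PM.
Sample prep starts at 1:56 PM + 267 min = 6:23 PM.
Sample prep ends at 6:23 PM + 80 min = 7:43 PM.
That matches the stated 7:43 PM, so the schedule is consistent.

Yes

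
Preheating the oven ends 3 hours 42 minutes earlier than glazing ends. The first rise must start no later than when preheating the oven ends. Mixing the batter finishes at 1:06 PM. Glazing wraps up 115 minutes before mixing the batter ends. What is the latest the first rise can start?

7:29 AM

Glazing ends at 1:06 PM − 115 min = 11:11 AM.
Preheating the oven ends at 11:11 AM − 222 min = 7:29 AM.
The first rise is bounded by preheating the oven, so the latest it can start is 7:29 AM.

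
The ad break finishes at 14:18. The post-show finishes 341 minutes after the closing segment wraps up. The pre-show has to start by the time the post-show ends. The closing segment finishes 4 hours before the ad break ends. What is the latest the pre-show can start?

The closing segment ends at 14:18 − 240 min = 10:18.
The post-show ends at 10:18 + 341 min = 15:59.
The pre-show is bounded by the post-show, so the latest it can start is 15:59.

15:59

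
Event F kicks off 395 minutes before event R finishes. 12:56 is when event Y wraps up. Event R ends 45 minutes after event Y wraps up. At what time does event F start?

Event R ends at 12:56 + 45 min = 13:41.
Event F starts at 13:41 − 395 min = 07:06.

07:06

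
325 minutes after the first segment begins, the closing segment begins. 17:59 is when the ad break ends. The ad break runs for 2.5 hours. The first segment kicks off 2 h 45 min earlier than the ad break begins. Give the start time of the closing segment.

18:09

The ad break starts at 17:59 − 150 min = 15:29.
The first segment starts at 15:29 − 165 min = 12:44.
The closing segment starts at 12:44 + 325 min = 18:09.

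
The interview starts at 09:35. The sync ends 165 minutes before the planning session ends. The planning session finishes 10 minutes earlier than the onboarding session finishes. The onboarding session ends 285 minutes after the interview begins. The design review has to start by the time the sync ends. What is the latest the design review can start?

11:25

The onboarding session ends at 09:35 + 285 min = 14:20.
The planning session ends at 14:20 − 10 min = 14:10.
The sync ends at 14:10 − 165 min = 11:25.
The design review is bounded by the sync, so the latest it can start is 11:25.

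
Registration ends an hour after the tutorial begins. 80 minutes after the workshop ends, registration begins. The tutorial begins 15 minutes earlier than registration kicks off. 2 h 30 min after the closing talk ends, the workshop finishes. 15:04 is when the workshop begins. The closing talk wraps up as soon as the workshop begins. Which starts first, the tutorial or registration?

the tutorial

The closing talk ends at 15:04.
The workshop ends at 15:04 + 150 min = 17:34.
Registration starts at 17:34 + 80 min = 18:54.
The tutorial starts at 18:54 − 15 min = 18:39.
The tutorial starts at 18:39 and registration starts at 18:54, so the tutorial is first.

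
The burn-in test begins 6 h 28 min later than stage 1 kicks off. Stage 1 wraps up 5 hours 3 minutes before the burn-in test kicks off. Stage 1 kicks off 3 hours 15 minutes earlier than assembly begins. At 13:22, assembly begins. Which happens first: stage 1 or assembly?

stage 1

Stage 1 starts at 13:22 − 195 min = 10:07.
Stage 1 starts at 10:07 and assembly starts at 13:22, so stage 1 is first.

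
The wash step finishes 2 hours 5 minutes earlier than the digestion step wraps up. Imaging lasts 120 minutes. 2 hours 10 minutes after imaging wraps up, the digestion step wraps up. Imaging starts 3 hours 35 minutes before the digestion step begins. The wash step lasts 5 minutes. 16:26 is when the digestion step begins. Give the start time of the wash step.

Imaging starts at 16:26 − 215 min = 12:51.
Imaging ends at 12:51 + 120 min = 14:51.
The digestion step ends at 14:51 + 130 min = 17:01.
The wash step ends at 17:01 − 125 min = 14:56.
The wash step starts at 14:56 − 5 min = 14:51.

14:51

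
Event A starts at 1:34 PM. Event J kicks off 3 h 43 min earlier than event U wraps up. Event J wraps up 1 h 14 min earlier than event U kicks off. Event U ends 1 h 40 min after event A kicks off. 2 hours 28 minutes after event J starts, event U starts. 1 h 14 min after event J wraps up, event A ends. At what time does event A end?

1:59 PM

Event U ends at 1:34 PM + 100 min = 3:14 PM.
Event J starts at 3:14 PM − 223 min = 11:31 AM.
Event U starts at 11:31 AM + 148 min = 1:59 PM.
Event J ends at 1:59 PM − 74 min = 12:45 PM.
Event A ends at 12:45 PM + 74 min = 1:59 PM.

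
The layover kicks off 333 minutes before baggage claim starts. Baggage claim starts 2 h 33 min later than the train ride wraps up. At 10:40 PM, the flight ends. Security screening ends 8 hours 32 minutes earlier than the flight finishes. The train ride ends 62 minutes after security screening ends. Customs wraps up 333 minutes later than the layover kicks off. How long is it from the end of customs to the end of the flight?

4 h 57 min

Security screening ends at 10:40 PM − 512 min = 2:08 PM.
The train ride ends at 2:08 PM + 62 min = 3:10 PM.
Baggage claim starts at 3:10 PM + 153 min = 5:43 PM.
The layover starts at 5:43 PM − 333 min = 12:10 PM.
Customs ends at 12:10 PM + 333 min = 5:43 PM.
From 5:43 PM to 10:40 PM is 4 h 57 min.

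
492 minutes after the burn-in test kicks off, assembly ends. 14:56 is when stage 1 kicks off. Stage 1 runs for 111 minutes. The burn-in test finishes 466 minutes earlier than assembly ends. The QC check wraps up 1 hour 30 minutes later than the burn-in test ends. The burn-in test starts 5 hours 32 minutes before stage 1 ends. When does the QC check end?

13:11

Stage 1 ends at 14:56 + 111 min = 16:47.
The burn-in test starts at 16:47 − 332 min = 11:15.
Assembly ends at 11:15 + 492 min = 19:27.
The burn-in test ends at 19:27 − 466 min = 11:41.
The QC check ends at 11:41 + 90 min = 13:11.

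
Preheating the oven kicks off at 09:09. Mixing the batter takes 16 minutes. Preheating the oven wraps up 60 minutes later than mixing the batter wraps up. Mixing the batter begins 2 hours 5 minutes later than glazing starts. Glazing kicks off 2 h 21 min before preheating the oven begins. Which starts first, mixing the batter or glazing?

glazing

Glazing starts at 09:09 − 141 min = 06:48.
Mixing the batter starts at 06:48 + 125 min = 08:53.
Mixing the batter starts at 08:53 and glazing starts at 06:48, so glazing is first.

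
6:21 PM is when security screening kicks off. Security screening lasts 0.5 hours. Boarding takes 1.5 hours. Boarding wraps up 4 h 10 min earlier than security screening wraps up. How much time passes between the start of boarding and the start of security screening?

Security screening ends at 6:21 PM + 30 min = 6:51 PM.
Boarding ends at 6:51 PM − 250 min = 2:41 PM.
Boarding starts at 2:41 PM − 90 min = 1:11 PM.
From 1:11 PM to 6:21 PM is 310 minutes.

310 minutes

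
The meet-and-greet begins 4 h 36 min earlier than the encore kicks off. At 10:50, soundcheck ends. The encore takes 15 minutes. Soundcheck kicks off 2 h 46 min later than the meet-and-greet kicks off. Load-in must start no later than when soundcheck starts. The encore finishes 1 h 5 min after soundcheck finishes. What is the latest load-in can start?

The encore ends at 10:50 + 65 min = 11:55.
The encore starts at 11:55 − 15 min = 11:40.
The meet-and-greet starts at 11:40 − 276 min = 07:04.
Soundcheck starts at 07:04 + 166 min = 09:50.
Load-in is bounded by soundcheck, so the latest it can start is 09:50.

09:50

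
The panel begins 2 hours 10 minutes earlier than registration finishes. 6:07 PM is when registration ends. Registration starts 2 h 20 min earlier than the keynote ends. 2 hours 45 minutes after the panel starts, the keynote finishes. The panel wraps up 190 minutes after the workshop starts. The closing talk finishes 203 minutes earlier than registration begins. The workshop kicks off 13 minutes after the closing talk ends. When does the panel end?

The panel starts at 6:07 PM − 130 min = 3:57 PM.
The keynote ends at 3:57 PM + 165 min = 6:42 PM.
Registration starts at 6:42 PM − 140 min = 4:22 PM.
The closing talk ends at 4:22 PM − 203 min = 12:59 PM.
The workshop starts at 12:59 PM + 13 min = 1:12 PM.
The panel ends at 1:12 PM + 190 min = 4:22 PM.

4:22 PM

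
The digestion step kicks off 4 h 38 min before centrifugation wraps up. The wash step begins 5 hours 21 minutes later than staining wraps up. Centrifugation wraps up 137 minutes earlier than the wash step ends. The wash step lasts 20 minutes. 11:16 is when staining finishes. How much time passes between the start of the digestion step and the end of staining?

1 h 14 min

The wash step starts at 11:16 + 321 min = 16:37.
The wash step ends at 16:37 + 20 min = 16:57.
Centrifugation ends at 16:57 − 137 min = 14:40.
The digestion step starts at 14:40 − 278 min = 10:02.
From 10:02 to 11:16 is 1 h 14 min.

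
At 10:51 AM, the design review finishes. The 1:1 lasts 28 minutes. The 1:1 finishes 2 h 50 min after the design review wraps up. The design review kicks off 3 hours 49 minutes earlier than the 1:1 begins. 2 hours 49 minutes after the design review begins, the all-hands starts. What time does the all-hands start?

The 1:1 ends at 10:51 AM + 170 min = 1:41 PM.
The 1:1 starts at 1:41 PM − 28 min = 1:13 PM.
The design review starts at 1:13 PM − 229 min = 9:24 AM.
The all-hands starts at 9:24 AM + 169 min = 12:13 PM.

12:13 PM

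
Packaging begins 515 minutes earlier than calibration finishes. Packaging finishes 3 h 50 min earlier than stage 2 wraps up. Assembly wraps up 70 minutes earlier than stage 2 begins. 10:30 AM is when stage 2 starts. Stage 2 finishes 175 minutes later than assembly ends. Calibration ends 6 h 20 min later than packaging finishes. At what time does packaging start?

Assembly ends at 10:30 AM − 70 min = 9:20 AM.
Stage 2 ends at 9:20 AM + 175 min = 12:15 PM.
Packaging ends at 12:15 PM − 230 min = 8:25 AM.
Calibration ends at 8:25 AM + 380 min = 2:45 PM.
Packaging starts at 2:45 PM − 515 min = 6:10 AM.

6:10 AM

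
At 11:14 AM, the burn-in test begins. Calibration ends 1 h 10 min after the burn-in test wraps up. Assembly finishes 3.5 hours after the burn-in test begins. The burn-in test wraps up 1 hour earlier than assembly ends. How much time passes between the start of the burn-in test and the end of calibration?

3 hours 40 minutes

Assembly ends at 11:14 AM + 210 min = 2:44 PM.
The burn-in test ends at 2:44 PM − 60 min = 1:44 PM.
Calibration ends at 1:44 PM + 70 min = 2:54 PM.
From 11:14 AM to 2:54 PM is 3 hours 40 minutes.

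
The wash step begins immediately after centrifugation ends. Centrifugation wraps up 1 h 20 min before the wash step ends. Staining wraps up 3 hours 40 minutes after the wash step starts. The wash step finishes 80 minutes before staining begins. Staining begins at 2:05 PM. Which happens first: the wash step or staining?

the wash step

The wash step ends at 2:05 PM − 80 min = 12:45 PM.
Centrifugation ends at 12:45 PM − 80 min = 11:25 AM.
So the wash step starts at 11:25 AM.
The wash step starts at 11:25 AM and staining starts at 2:05 PM, so the wash step is first.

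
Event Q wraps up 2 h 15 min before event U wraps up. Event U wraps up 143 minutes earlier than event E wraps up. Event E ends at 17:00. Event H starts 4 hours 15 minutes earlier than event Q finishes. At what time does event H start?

08:07

Event U ends at 17:00 − 143 min = 14:37.
Event Q ends at 14:37 − 135 min = 12:22.
Event H starts at 12:22 − 255 min = 08:07.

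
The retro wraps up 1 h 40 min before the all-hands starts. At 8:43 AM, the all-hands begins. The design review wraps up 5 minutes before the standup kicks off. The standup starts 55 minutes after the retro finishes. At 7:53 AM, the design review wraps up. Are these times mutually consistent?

The retro ends at 8:43 AM − 100 min = 7:03 AM.
The standup starts at 7:03 AM + 55 min = 7:58 AM.
The design review ends at 7:58 AM − 5 min = 7:53 AM.
That matches the stated 7:53 AM, so the schedule is consistent.

Yes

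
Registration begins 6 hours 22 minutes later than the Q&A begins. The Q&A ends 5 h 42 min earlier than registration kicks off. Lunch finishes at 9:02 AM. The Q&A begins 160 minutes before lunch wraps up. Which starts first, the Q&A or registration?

the Q&A

The Q&A starts at 9:02 AM − 160 min = 6:22 AM.
Registration starts at 6:22 AM + 382 min = 12:44 PM.
The Q&A starts at 6:22 AM and registration starts at 12:44 PM, so the Q&A is first.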